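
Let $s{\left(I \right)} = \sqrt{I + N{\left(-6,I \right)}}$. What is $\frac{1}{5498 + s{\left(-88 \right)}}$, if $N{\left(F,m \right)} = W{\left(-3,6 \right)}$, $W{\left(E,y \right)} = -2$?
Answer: $\frac{2749}{15114047} - \frac{3 i \sqrt{10}}{30228094} \approx 0.00018188 - 3.1384 \cdot 10^{-7} i$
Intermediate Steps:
$N{\left(F,m \right)} = -2$
$s{\left(I \right)} = \sqrt{-2 + I}$ ($s{\left(I \right)} = \sqrt{I - 2} = \sqrt{-2 + I}$)
$\frac{1}{5498 + s{\left(-88 \right)}} = \frac{1}{5498 + \sqrt{-2 - 88}} = \frac{1}{5498 + \sqrt{-90}} = \frac{1}{5498 + 3 i \sqrt{10}}$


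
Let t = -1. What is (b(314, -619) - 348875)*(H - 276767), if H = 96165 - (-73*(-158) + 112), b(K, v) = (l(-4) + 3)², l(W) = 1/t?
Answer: 67069752008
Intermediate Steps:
l(W) = -1 (l(W) = 1/(-1) = -1)
b(K, v) = 4 (b(K, v) = (-1 + 3)² = 2² = 4)
H = 84519 (H = 96165 - (11534 + 112) = 96165 - 1*11646 = 96165 - 11646 = 84519)
(b(314, -619) - 348875)*(H - 276767) = (4 - 348875)*(84519 - 276767) = -348871*(-192248) = 67069752008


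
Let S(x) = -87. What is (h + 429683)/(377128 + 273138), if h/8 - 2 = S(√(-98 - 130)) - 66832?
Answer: -105653/650266 ≈ -0.16248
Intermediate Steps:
h = -535336 (h = 16 + 8*(-87 - 66832) = 16 + 8*(-66919) = 16 - 535352 = -535336)
(h + 429683)/(377128 + 273138) = (-535336 + 429683)/(377128 + 273138) = -105653/650266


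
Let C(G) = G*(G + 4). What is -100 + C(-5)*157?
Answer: 685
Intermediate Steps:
C(G) = G*(4 + G)
-100 + C(-5)*157 = -100 - 5*(4 - 5)*157 = -100 - 5*(-1)*157 = -100 + 5*157 = -100 + 785 = 685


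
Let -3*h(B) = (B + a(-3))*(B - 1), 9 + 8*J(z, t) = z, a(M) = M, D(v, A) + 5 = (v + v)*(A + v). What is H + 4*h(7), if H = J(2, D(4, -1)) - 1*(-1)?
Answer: -255/8 ≈ -31.875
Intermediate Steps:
D(v, A) = -5 + 2*v*(A + v) (D(v, A) = -5 + (v + v)*(A + v) = -5 + (2*v)*(A + v) = -5 + 2*v*(A + v))
J(z, t) = -9/8 + z/8
H = ⅛ (H = (-9/8 + (⅛)*2) - 1*(-1) = (-9/8 + ¼) + 1 = -7/8 + 1 = ⅛ ≈ 0.12500)
h(B) = -(-1 + B)*(-3 + B)/3 (h(B) = -(B - 3)*(B - 1)/3 = -(-3 + B)*(-1 + B)/3 = -(-1 + B)*(-3 + B)/3)
H + 4*h(7) = ⅛ + 4*(-1 - ⅓*7² + (4/3)*7) = ⅛ + 4*(-1 - ⅓*49 + 28/3) = ⅛ + 4*(-1 - 49/3 + 28/3) = ⅛ + 4*(-8) = ⅛ - 32 = -255/8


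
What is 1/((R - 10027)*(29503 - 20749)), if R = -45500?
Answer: -1/486083358 ≈ -2.0573e-9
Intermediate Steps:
1/((R - 10027)*(29503 - 20749)) = 1/((-45500 - 10027)*(29503 - 20749)) = 1/(-55527*8754) = 1/(-486083358) = -1/486083358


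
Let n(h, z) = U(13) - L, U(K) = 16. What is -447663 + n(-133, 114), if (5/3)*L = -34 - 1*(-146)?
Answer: -2238571/5 ≈ -4.4771e+5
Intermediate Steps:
L = 336/5 (L = 3*(-34 - 1*(-146))/5 = 3*(-34 + 146)/5 = (⅗)*112 = 336/5 ≈ 67.200)
n(h, z) = -256/5 (n(h, z) = 16 - 1*336/5 = 16 - 336/5 = -256/5)
-447663 + n(-133, 114) = -447663 - 256/5 = -2238571/5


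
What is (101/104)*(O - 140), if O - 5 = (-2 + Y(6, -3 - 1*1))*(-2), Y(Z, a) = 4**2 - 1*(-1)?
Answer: -16665/104 ≈ -160.24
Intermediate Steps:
Y(Z, a) = 17 (Y(Z, a) = 16 + 1 = 17)
O = -25 (O = 5 + (-2 + 17)*(-2) = 5 + 15*(-2) = 5 - 30 = -25)
(101/104)*(O - 140) = (101/104)*(-25 - 140) = (101*(1/104))*(-165) = (101/104)*(-165) = -16665/104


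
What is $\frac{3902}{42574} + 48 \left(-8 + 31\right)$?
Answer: $\frac{23502799}{21287} \approx 1104.1$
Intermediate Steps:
$\frac{3902}{42574} + 48 \left(-8 + 31\right) = 3902 \cdot \frac{1}{42574} + 48 \cdot 23 = \frac{1951}{21287} + 1104 = \frac{23502799}{21287}$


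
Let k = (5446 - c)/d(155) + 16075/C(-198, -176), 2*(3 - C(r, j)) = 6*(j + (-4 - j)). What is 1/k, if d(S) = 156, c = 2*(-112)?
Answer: 78/86425 ≈ 0.00090252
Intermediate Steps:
C(r, j) = 15 (C(r, j) = 3 - 3*(j + (-4 - j)) = 3 - 3*(-4) = 3 - ½*(-24) = 3 + 12 = 15)
c = -224
k = 86425/78 (k = (5446 - 1*(-224))/156 + 16075/15 = (5446 + 224)*(1/156) + 16075*(1/15) = 5670*(1/156) + 3215/3 = 945/26 + 3215/3 = 86425/78 ≈ 1108.0)
1/k = 1/(86425/78) = 78/86425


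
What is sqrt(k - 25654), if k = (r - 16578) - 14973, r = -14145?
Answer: 5*I*sqrt(2854) ≈ 267.11*I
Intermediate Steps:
k = -45696 (k = (-14145 - 16578) - 14973 = -30723 - 14973 = -45696)
sqrt(k - 25654) = sqrt(-45696 - 25654) = sqrt(-71350) = 5*I*sqrt(2854)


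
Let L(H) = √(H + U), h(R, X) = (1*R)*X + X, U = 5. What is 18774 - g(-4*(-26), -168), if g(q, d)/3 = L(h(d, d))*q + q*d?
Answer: 71190 - 312*√28061 ≈ 18926.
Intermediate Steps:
h(R, X) = X + R*X (h(R, X) = R*X + X = X + R*X)
L(H) = √(5 + H) (L(H) = √(H + 5) = √(5 + H))
g(q, d) = 3*d*q + 3*q*√(5 + d*(1 + d)) (g(q, d) = 3*(√(5 + d*(1 + d))*q + q*d) = 3*(q*√(5 + d*(1 + d)) + d*q) = 3*(d*q + q*√(5 + d*(1 + d))) = 3*d*q + 3*q*√(5 + d*(1 + d)))
18774 - g(-4*(-26), -168) = 18774 - 3*(-4*(-26))*(-168 + √(5 - 168*(1 - 168))) = 18774 - 3*104*(-168 + √(5 - 168*(-167))) = 18774 - 3*104*(-168 + √(5 + 28056)) = 18774 - 3*104*(-168 + √28061) = 18774 - (-52416 + 312*√28061) = 18774 + (52416 - 312*√28061) = 71190 - 312*√28061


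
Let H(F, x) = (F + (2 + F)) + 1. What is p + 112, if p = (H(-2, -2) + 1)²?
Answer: 112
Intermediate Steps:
H(F, x) = 3 + 2*F (H(F, x) = (2 + 2*F) + 1 = 3 + 2*F)
p = 0 (p = ((3 + 2*(-2)) + 1)² = ((3 - 4) + 1)² = (-1 + 1)² = 0² = 0)
p + 112 = 0 + 112 = 112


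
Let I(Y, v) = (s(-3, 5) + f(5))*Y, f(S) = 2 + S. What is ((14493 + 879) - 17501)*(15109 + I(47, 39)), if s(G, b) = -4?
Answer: -32467250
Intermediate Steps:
I(Y, v) = 3*Y (I(Y, v) = (-4 + (2 + 5))*Y = (-4 + 7)*Y = 3*Y)
((14493 + 879) - 17501)*(15109 + I(47, 39)) = ((14493 + 879) - 17501)*(15109 + 3*47) = (15372 - 17501)*(15109 + 141) = -2129*15250 = -32467250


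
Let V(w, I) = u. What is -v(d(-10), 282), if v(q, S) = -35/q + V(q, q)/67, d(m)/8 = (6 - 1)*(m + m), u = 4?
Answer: -1109/10720 ≈ -0.10345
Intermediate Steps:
V(w, I) = 4
d(m) = 80*m (d(m) = 8*((6 - 1)*(m + m)) = 8*(5*(2*m)) = 8*(10*m) = 80*m)
v(q, S) = 4/67 - 35/q (v(q, S) = -35/q + 4/67 = 4/67 - 35/q)
-v(d(-10), 282) = -(4/67 - 35/(80*(-10))) = -(4/67 - 35/(-800)) = -(4/67 - 35*(-1/800)) = -(4/67 + 7/160) = -1*1109/10720 = -1109/10720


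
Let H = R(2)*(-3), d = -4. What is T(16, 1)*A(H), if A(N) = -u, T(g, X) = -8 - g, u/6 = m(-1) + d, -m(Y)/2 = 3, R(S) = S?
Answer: -1440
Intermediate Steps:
m(Y) = -6 (m(Y) = -2*3 = -6)
u = -60 (u = 6*(-6 - 4) = 6*(-10) = -60)
H = -6 (H = 2*(-3) = -6)
A(N) = 60 (A(N) = -1*(-60) = 60)
T(16, 1)*A(H) = (-8 - 1*16)*60 = (-8 - 16)*60 = -24*60 = -1440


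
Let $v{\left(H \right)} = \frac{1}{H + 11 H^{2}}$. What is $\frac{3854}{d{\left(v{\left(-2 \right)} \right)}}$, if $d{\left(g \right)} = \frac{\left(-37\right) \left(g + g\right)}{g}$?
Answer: $- \frac{1927}{37} \approx -52.081$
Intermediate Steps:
$d{\left(g \right)} = -74$ ($d{\left(g \right)} = \frac{\left(-37\right) 2 g}{g} = \frac{\left(-74\right) g}{g} = -74$)
$\frac{3854}{d{\left(v{\left(-2 \right)} \right)}} = \frac{3854}{-74} = 3854 \left(- \frac{1}{74}\right) = - \frac{1927}{37}$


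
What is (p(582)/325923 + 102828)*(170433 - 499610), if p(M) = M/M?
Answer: -11032041350418365/325923 ≈ -3.3849e+10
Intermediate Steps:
p(M) = 1
(p(582)/325923 + 102828)*(170433 - 499610) = (1/325923 + 102828)*(170433 - 499610) = (1*(1/325923) + 102828)*(-329177) = (1/325923 + 102828)*(-329177) = (33514010245/325923)*(-329177) = -11032041350418365/325923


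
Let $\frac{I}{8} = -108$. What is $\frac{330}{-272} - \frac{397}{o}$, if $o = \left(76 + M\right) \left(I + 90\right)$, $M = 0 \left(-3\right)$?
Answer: $- \frac{150812}{125001} \approx -1.2065$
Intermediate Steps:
$I = -864$ ($I = 8 \left(-108\right) = -864$)
$M = 0$
$o = -58824$ ($o = \left(76 + 0\right) \left(-864 + 90\right) = 76 \left(-774\right) = -58824$)
$\frac{330}{-272} - \frac{397}{o} = \frac{330}{-272} - \frac{397}{-58824} = 330 \left(- \frac{1}{272}\right) - - \frac{397}{58824} = - \frac{165}{136} + \frac{397}{58824} = - \frac{150812}{125001}$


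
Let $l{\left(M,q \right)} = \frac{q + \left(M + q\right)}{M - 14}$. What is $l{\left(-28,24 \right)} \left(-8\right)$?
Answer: $\frac{80}{21} \approx 3.8095$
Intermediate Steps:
$l{\left(M,q \right)} = \frac{M + 2 q}{-14 + M}$
$l{\left(-28,24 \right)} \left(-8\right) = \frac{-28 + 2 \cdot 24}{-14 - 28} \left(-8\right) = \frac{-28 + 48}{-42} \left(-8\right) = \left(- \frac{1}{42}\right) 20 \left(-8\right) = \left(- \frac{10}{21}\right) \left(-8\right) = \frac{80}{21}$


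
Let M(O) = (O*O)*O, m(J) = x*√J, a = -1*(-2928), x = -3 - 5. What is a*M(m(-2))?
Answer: 2998272*I*√2 ≈ 4.2402e+6*I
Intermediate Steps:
x = -8
a = 2928
m(J) = -8*√J
M(O) = O³ (M(O) = O²*O = O³)
a*M(m(-2)) = 2928*(-8*I*√2)³ = 2928*(1024*I*√2) = 2998272*I*√2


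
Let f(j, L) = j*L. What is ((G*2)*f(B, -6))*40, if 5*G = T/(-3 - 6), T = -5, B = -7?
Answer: 1120/3 ≈ 373.33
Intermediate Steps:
G = 1/9 (G = (-5/(-3 - 6))/5 = (-5/(-9))/5 = (-5*(-1/9))/5 = (1/5)*(5/9) = 1/9 ≈ 0.11111)
f(j, L) = L*j
((G*2)*f(B, -6))*40 = (((1/9)*2)*(-6*(-7)))*40 = ((2/9)*42)*40 = (28/3)*40 = 1120/3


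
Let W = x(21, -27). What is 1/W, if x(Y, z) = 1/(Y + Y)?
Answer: 42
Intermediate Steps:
x(Y, z) = 1/(2*Y)
W = 1/42 (W = (1/2)/21 = (1/2)*(1/21) = 1/42 ≈ 0.023810)
1/W = 1/(1/42) = 42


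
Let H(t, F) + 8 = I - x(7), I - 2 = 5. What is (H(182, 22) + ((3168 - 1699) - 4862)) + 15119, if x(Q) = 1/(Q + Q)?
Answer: 164149/14 ≈ 11725.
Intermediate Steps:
I = 7 (I = 2 + 5 = 7)
x(Q) = 1/(2*Q)
H(t, F) = -15/14 (H(t, F) = -8 + (7 - 1/(2*7)) = -8 + (7 - 1*1/14) = -8 + (7 - 1/14) = -8 + 97/14 = -15/14)
(H(182, 22) + ((3168 - 1699) - 4862)) + 15119 = (-15/14 + ((3168 - 1699) - 4862)) + 15119 = (-15/14 + (1469 - 4862)) + 15119 = (-15/14 - 3393) + 15119 = -47517/14 + 15119 = 164149/14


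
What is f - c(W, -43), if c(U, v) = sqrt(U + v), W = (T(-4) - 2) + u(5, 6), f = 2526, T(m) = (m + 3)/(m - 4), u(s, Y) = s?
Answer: 2526 - I*sqrt(638)/4 ≈ 2526.0 - 6.3147*I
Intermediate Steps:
T(m) = (3 + m)/(-4 + m)
W = 25/8 (W = ((3 - 4)/(-4 - 4) - 2) + 5 = (-1/(-8) - 2) + 5 = (-1/8*(-1) - 2) + 5 = (1/8 - 2) + 5 = -15/8 + 5 = 25/8 ≈ 3.1250)
f - c(W, -43) = 2526 - sqrt(25/8 - 43) = 2526 - sqrt(-319/8) = 2526 - I*sqrt(638)/4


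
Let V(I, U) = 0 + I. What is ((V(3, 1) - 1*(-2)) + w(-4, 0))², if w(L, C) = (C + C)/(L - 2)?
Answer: 25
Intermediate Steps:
V(I, U) = I
w(L, C) = 2*C/(-2 + L) (w(L, C) = (2*C)/(-2 + L) = 2*C/(-2 + L))
((V(3, 1) - 1*(-2)) + w(-4, 0))² = ((3 - 1*(-2)) + 2*0/(-2 - 4))² = ((3 + 2) + 2*0/(-6))² = (5 + 2*0*(-⅙))² = (5 + 0)² = 5² = 25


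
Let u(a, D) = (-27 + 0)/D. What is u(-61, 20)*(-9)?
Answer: 243/20 ≈ 12.150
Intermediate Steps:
u(a, D) = -27/D
u(-61, 20)*(-9) = -27/20*(-9) = 243/20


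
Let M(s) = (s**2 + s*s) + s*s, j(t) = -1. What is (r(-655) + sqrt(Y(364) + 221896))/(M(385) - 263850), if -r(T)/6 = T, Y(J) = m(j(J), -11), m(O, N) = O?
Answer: 262/12055 + sqrt(24655)/60275 ≈ 0.024339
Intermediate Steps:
Y(J) = -1
r(T) = -6*T
M(s) = 3*s**2 (M(s) = (s**2 + s**2) + s**2 = 2*s**2 + s**2 = 3*s**2)
(r(-655) + sqrt(Y(364) + 221896))/(M(385) - 263850) = (-6*(-655) + sqrt(-1 + 221896))/(3*385**2 - 263850) = (3930 + sqrt(221895))/(3*148225 - 263850) = (3930 + 3*sqrt(24655))/(444675 - 263850) = (3930 + 3*sqrt(24655))/180825 = (3930 + 3*sqrt(24655))*(1/180825) = 262/12055 + sqrt(24655)/60275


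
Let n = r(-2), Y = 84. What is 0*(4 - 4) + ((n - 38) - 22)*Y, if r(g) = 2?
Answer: -4872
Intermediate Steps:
n = 2
0*(4 - 4) + ((n - 38) - 22)*Y = 0*(4 - 4) + ((2 - 38) - 22)*84 = 0*0 + (-36 - 22)*84 = 0 - 58*84 = 0 - 4872 = -4872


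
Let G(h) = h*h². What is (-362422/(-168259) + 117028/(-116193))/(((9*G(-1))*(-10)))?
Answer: 1601420371/125681901345 ≈ 0.012742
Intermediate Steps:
G(h) = h³
(-362422/(-168259) + 117028/(-116193))/(((9*G(-1))*(-10))) = (-362422/(-168259) + 117028/(-116193))/(((9*(-1)³)*(-10))) = (-362422*(-1/168259) + 117028*(-1/116193))/(((9*(-1))*(-10))) = (362422/168259 - 117028/116193)/((-9*(-10))) = (3202840742/2792931141)/90 = (3202840742/2792931141)*(1/90) = 1601420371/125681901345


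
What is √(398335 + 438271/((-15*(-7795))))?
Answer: √217834820848842/23385 ≈ 631.14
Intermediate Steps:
√(398335 + 438271/((-15*(-7795)))) = √(398335 + 438271/116925) = √(46575758146/116925) = √217834820848842/23385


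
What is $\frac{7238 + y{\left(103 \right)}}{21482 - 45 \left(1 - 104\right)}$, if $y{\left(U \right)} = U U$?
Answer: $\frac{17847}{26117} \approx 0.68335$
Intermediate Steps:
$y{\left(U \right)} = U^{2}$
$\frac{7238 + y{\left(103 \right)}}{21482 - 45 \left(1 - 104\right)} = \frac{7238 + 103^{2}}{21482 - 45 \left(1 - 104\right)} = \frac{7238 + 10609}{21482 - -4635} = \frac{17847}{21482 + 4635} = \frac{17847}{26117}$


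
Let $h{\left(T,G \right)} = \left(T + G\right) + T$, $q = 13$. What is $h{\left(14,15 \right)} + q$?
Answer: $56$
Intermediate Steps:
$h{\left(T,G \right)} = G + 2 T$ ($h{\left(T,G \right)} = \left(G + T\right) + T = G + 2 T$)
$h{\left(14,15 \right)} + q = \left(15 + 2 \cdot 14\right) + 13 = \left(15 + 28\right) + 13 = 43 + 13 = 56$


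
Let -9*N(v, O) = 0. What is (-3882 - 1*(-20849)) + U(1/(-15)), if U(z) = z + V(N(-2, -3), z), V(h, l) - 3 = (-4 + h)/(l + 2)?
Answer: 7381021/435 ≈ 16968.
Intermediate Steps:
N(v, O) = 0 (N(v, O) = -⅑*0 = 0)
V(h, l) = 3 + (-4 + h)/(2 + l) (V(h, l) = 3 + (-4 + h)/(l + 2) = 3 + (-4 + h)/(2 + l))
U(z) = z + (2 + 3*z)/(2 + z) (U(z) = z + (2 + 0 + 3*z)/(2 + z) = z + (2 + 3*z)/(2 + z))
(-3882 - 1*(-20849)) + U(1/(-15)) = (-3882 - 1*(-20849)) + (2 + (1/(-15))² + 5/(-15))/(2 + 1/(-15)) = (-3882 + 20849) + (2 + (-1/15)² + 5*(-1/15))/(2 - 1/15) = 16967 + (2 + 1/225 - ⅓)/(29/15) = 16967 + (15/29)*(376/225) = 16967 + 376/435 = 7381021/435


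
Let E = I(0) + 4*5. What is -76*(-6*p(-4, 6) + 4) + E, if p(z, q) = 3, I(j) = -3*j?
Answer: 1084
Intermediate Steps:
E = 20 (E = -3*0 + 4*5 = 0 + 20 = 20)
-76*(-6*p(-4, 6) + 4) + E = -76*(-6*3 + 4) + 20 = -76*(-18 + 4) + 20 = -76*(-14) + 20 = 1064 + 20 = 1084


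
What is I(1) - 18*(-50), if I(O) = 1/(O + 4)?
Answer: 4501/5 ≈ 900.20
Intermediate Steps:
I(O) = 1/(4 + O)
I(1) - 18*(-50) = 1/(4 + 1) - 18*(-50) = 1/5 + 900 = ⅕ + 900 = 4501/5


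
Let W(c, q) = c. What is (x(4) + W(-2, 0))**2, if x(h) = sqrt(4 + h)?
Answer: 12 - 8*sqrt(2) ≈ 0.68629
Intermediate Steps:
(x(4) + W(-2, 0))**2 = (sqrt(4 + 4) - 2)**2 = (sqrt(8) - 2)**2 = (2*sqrt(2) - 2)**2 = (-2 + 2*sqrt(2))**2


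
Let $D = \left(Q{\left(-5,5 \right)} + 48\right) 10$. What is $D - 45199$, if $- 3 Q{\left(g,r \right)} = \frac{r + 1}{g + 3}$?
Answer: $-44709$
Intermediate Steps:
$Q{\left(g,r \right)} = - \frac{1 + r}{3 \left(3 + g\right)}$ ($Q{\left(g,r \right)} = - \frac{\left(r + 1\right) \frac{1}{g + 3}}{3} = - \frac{\left(1 + r\right) \frac{1}{3 + g}}{3} = - \frac{\frac{1}{3 + g} \left(1 + r\right)}{3} = - \frac{1 + r}{3 \left(3 + g\right)}$)
$D = 490$ ($D = \left(\frac{-1 - 5}{3 \left(3 - 5\right)} + 48\right) 10 = \left(\frac{-1 - 5}{3 \left(-2\right)} + 48\right) 10 = \left(\frac{1}{3} \left(- \frac{1}{2}\right) \left(-6\right) + 48\right) 10 = \left(1 + 48\right) 10 = 49 \cdot 10 = 490$)
$D - 45199 = 490 - 45199 = -44709$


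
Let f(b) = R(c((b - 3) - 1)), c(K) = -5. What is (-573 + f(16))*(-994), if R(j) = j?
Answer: 574532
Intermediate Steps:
f(b) = -5
(-573 + f(16))*(-994) = (-573 - 5)*(-994) = -578*(-994) = 574532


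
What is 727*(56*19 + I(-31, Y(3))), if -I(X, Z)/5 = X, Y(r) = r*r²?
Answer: 886213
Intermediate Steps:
Y(r) = r³
I(X, Z) = -5*X
727*(56*19 + I(-31, Y(3))) = 727*(56*19 - 5*(-31)) = 727*(1064 + 155) = 727*1219 = 886213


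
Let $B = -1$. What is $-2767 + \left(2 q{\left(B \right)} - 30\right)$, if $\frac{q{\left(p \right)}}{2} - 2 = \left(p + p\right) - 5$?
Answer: $-2817$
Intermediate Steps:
$q{\left(p \right)} = -6 + 4 p$ ($q{\left(p \right)} = 4 + 2 \left(\left(p + p\right) - 5\right) = 4 + 2 \left(2 p - 5\right) = 4 + 2 \left(-5 + 2 p\right) = 4 + \left(-10 + 4 p\right) = -6 + 4 p$)
$-2767 + \left(2 q{\left(B \right)} - 30\right) = -2767 - \left(30 - 2 \left(-6 + 4 \left(-1\right)\right)\right) = -2767 - \left(30 - 2 \left(-6 - 4\right)\right) = -2767 + \left(2 \left(-10\right) - 30\right) = -2767 - 50 = -2817$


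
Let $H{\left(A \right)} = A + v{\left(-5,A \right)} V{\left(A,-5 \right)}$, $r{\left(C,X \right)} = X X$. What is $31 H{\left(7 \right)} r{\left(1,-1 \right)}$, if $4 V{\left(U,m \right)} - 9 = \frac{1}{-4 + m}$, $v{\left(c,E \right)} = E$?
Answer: $\frac{6293}{9} \approx 699.22$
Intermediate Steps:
$V{\left(U,m \right)} = \frac{9}{4} + \frac{1}{4 \left(-4 + m\right)}$
$r{\left(C,X \right)} = X^{2}$
$H{\left(A \right)} = \frac{29 A}{9}$ ($H{\left(A \right)} = A + A \frac{-35 + 9 \left(-5\right)}{4 \left(-4 - 5\right)} = A + A \frac{-35 - 45}{4 \left(-9\right)} = A + A \frac{1}{4} \left(- \frac{1}{9}\right) \left(-80\right) = A + A \frac{20}{9} = A + \frac{20 A}{9} = \frac{29 A}{9}$)
$31 H{\left(7 \right)} r{\left(1,-1 \right)} = 31 \cdot \frac{29}{9} \cdot 7 \left(-1\right)^{2} = 31 \cdot \frac{203}{9} \cdot 1 = \frac{6293}{9} \cdot 1 = \frac{6293}{9}$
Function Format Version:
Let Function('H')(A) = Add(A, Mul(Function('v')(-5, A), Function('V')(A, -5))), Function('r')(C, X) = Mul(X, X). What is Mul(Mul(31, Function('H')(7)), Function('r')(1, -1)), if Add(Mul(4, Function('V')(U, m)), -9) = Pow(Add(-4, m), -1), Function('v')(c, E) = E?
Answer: Rational(6293, 9) ≈ 699.22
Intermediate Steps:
Function('V')(U, m) = Add(Rational(9, 4), Mul(Rational(1, 4), Pow(Add(-4, m), -1)))
Function('r')(C, X) = Pow(X, 2)
Function('H')(A) = Mul(Rational(29, 9), A) (Function('H')(A) = Add(A, Mul(A, Mul(Rational(1, 4), Pow(Add(-4, -5), -1), Add(-35, Mul(9, -5))))) = Add(A, Mul(A, Mul(Rational(1, 4), Pow(-9, -1), Add(-35, -45)))) = Add(A, Mul(A, Mul(Rational(1, 4), Rational(-1, 9), -80))) = Add(A, Mul(A, Rational(20, 9))) = Add(A, Mul(Rational(20, 9), A)) = Mul(Rational(29, 9), A))
Mul(Mul(31, Function('H')(7)), Function('r')(1, -1)) = Mul(Mul(31, Mul(Rational(29, 9), 7)), Pow(-1, 2)) = Mul(Mul(31, Rational(203, 9)), 1) = Mul(Rational(6293, 9), 1) = Rational(6293, 9)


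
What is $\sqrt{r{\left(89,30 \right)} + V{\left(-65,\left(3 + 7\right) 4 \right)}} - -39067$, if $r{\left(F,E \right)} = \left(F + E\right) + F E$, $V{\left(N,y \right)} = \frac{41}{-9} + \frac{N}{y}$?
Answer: $39067 + \frac{\sqrt{400726}}{12} \approx 39120.0$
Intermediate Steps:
$V{\left(N,y \right)} = - \frac{41}{9} + \frac{N}{y}$ ($V{\left(N,y \right)} = 41 \left(- \frac{1}{9}\right) + \frac{N}{y} = - \frac{41}{9} + \frac{N}{y}$)
$r{\left(F,E \right)} = E + F + E F$ ($r{\left(F,E \right)} = \left(E + F\right) + E F = E + F + E F$)
$\sqrt{r{\left(89,30 \right)} + V{\left(-65,\left(3 + 7\right) 4 \right)}} - -39067 = \sqrt{\left(30 + 89 + 30 \cdot 89\right) - \left(\frac{41}{9} + \frac{65}{\left(3 + 7\right) 4}\right)} - -39067 = \sqrt{\left(30 + 89 + 2670\right) - \left(\frac{41}{9} + \frac{65}{10 \cdot 4}\right)} + 39067 = \sqrt{2789 - \left(\frac{41}{9} + \frac{65}{40}\right)} + 39067 = \sqrt{2789 - \frac{445}{72}} + 39067 = \sqrt{\frac{200363}{72}} + 39067 = \frac{\sqrt{400726}}{12} + 39067 = 39067 + \frac{\sqrt{400726}}{12}$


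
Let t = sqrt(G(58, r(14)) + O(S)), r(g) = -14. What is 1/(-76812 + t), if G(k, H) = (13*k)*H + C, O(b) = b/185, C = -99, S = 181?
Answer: -2368370/181919564939 - I*sqrt(364633890)/1091517389634 ≈ -1.3019e-5 - 1.7494e-8*I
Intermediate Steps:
O(b) = b/185 (O(b) = b*(1/185) = b/185)
G(k, H) = -99 + 13*H*k (G(k, H) = (13*k)*H - 99 = 13*H*k - 99 = -99 + 13*H*k)
t = I*sqrt(364633890)/185 (t = sqrt((-99 + 13*(-14)*58) + (1/185)*181) = sqrt((-99 - 10556) + 181/185) = sqrt(-10655 + 181/185) = sqrt(-1970994/185) = I*sqrt(364633890)/185 ≈ 103.22*I)
1/(-76812 + t) = 1/(-76812 + I*sqrt(364633890)/185)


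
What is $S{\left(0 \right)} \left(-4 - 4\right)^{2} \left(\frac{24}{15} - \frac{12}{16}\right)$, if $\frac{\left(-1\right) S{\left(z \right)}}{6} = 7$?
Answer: $- \frac{11424}{5} \approx -2284.8$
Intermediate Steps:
$S{\left(z \right)} = -42$ ($S{\left(z \right)} = \left(-6\right) 7 = -42$)
$S{\left(0 \right)} \left(-4 - 4\right)^{2} \left(\frac{24}{15} - \frac{12}{16}\right) = - 42 \left(-4 - 4\right)^{2} \left(\frac{24}{15} - \frac{12}{16}\right) = - 42 \left(-8\right)^{2} \left(24 \cdot \frac{1}{15} - \frac{3}{4}\right) = \left(-42\right) 64 \left(\frac{8}{5} - \frac{3}{4}\right) = \left(-2688\right) \frac{17}{20} = - \frac{11424}{5}$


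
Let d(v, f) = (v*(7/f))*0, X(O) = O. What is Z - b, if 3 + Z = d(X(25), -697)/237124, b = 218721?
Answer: -218724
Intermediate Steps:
d(v, f) = 0 (d(v, f) = (7*v/f)*0 = 0)
Z = -3 (Z = -3 + 0/237124 = -3 + 0*(1/237124) = -3 + 0 = -3)
Z - b = -3 - 1*218721 = -3 - 218721 = -218724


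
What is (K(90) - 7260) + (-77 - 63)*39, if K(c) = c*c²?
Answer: 716280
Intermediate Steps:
K(c) = c³
(K(90) - 7260) + (-77 - 63)*39 = (90³ - 7260) + (-77 - 63)*39 = (729000 - 7260) - 140*39 = 721740 - 5460 = 716280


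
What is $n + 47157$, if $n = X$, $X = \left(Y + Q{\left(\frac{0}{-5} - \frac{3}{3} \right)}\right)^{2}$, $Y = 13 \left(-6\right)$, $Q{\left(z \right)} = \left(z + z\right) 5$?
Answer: $54901$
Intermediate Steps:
$Q{\left(z \right)} = 10 z$ ($Q{\left(z \right)} = 2 z 5 = 10 z$)
$Y = -78$
$X = 7744$ ($X = \left(-78 + 10 \left(\frac{0}{-5} - \frac{3}{3}\right)\right)^{2} = \left(-78 + 10 \left(0 \left(- \frac{1}{5}\right) - 1\right)\right)^{2} = \left(-78 + 10 \left(0 - 1\right)\right)^{2} = \left(-78 + 10 \left(-1\right)\right)^{2} = \left(-78 - 10\right)^{2} = \left(-88\right)^{2} = 7744$)
$n = 7744$
$n + 47157 = 7744 + 47157 = 54901$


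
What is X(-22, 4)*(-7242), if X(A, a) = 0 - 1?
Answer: 7242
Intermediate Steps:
X(A, a) = -1
X(-22, 4)*(-7242) = -1*(-7242) = 7242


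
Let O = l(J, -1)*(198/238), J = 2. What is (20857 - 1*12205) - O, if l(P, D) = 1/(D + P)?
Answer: 1029489/119 ≈ 8651.2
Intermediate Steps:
O = 99/119 (O = (198/238)/(-1 + 2) = (198*(1/238))/1 = 1*(99/119) = 99/119 ≈ 0.83193)
(20857 - 1*12205) - O = (20857 - 1*12205) - 1*99/119 = (20857 - 12205) - 99/119 = 8652 - 99/119 = 1029489/119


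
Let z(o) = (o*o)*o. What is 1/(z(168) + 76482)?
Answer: 1/4818114 ≈ 2.0755e-7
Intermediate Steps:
z(o) = o**3 (z(o) = o**2*o = o**3)
1/(z(168) + 76482) = 1/(168**3 + 76482) = 1/(4741632 + 76482) = 1/4818114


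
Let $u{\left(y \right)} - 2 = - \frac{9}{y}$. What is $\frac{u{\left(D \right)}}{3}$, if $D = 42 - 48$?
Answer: $\frac{7}{6} \approx 1.1667$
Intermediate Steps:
$D = -6$ ($D = 42 - 48 = -6$)
$u{\left(y \right)} = 2 - \frac{9}{y}$
$\frac{u{\left(D \right)}}{3} = \frac{2 - \frac{9}{-6}}{3} = \frac{2 - - \frac{3}{2}}{3} = \frac{2 + \frac{3}{2}}{3} = \frac{1}{3} \cdot \frac{7}{2} = \frac{7}{6}$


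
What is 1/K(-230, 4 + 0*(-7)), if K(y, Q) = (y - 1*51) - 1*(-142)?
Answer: -1/139 ≈ -0.0071942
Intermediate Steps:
K(y, Q) = 91 + y (K(y, Q) = (y - 51) + 142 = (-51 + y) + 142 = 91 + y)
1/K(-230, 4 + 0*(-7)) = 1/(91 - 230) = 1/(-139) = -1/139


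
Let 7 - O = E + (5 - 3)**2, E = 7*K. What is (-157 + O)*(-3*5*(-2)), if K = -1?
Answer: -4410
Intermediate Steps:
E = -7 (E = 7*(-1) = -7)
O = 10 (O = 7 - (-7 + (5 - 3)**2) = 7 - (-7 + 2**2) = 7 - (-7 + 4) = 7 - 1*(-3) = 7 + 3 = 10)
(-157 + O)*(-3*5*(-2)) = (-157 + 10)*(-3*5*(-2)) = -(-2205)*(-2) = -147*30 = -4410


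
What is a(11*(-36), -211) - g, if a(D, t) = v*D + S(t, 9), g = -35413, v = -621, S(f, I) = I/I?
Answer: 281330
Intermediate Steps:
S(f, I) = 1
a(D, t) = 1 - 621*D (a(D, t) = -621*D + 1 = 1 - 621*D)
a(11*(-36), -211) - g = (1 - 6831*(-36)) - 1*(-35413) = (1 - 621*(-396)) + 35413 = (1 + 245916) + 35413 = 245917 + 35413 = 281330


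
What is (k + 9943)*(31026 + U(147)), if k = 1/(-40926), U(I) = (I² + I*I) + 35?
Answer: 30226146751543/40926 ≈ 7.3856e+8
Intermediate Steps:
U(I) = 35 + 2*I² (U(I) = (I² + I²) + 35 = 2*I² + 35 = 35 + 2*I²)
k = -1/40926 ≈ -2.4434e-5
(k + 9943)*(31026 + U(147)) = (-1/40926 + 9943)*(31026 + (35 + 2*147²)) = 406927217*(31026 + (35 + 2*21609))/40926 = 406927217*(31026 + (35 + 43218))/40926 = 406927217*(31026 + 43253)/40926 = (406927217/40926)*74279 = 30226146751543/40926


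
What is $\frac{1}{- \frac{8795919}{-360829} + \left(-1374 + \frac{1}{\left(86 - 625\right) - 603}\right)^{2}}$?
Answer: $\frac{470580191956}{888409654149734065} \approx 5.2969 \cdot 10^{-7}$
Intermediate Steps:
$\frac{1}{- \frac{8795919}{-360829} + \left(-1374 + \frac{1}{\left(86 - 625\right) - 603}\right)^{2}} = \frac{1}{\left(-8795919\right) \left(- \frac{1}{360829}\right) + \left(-1374 + \frac{1}{-539 - 603}\right)^{2}} = \frac{1}{\frac{8795919}{360829} + \left(-1374 + \frac{1}{-1142}\right)^{2}} = \frac{1}{\frac{8795919}{360829} + \left(-1374 - \frac{1}{1142}\right)^{2}} = \frac{1}{\frac{8795919}{360829} + \left(- \frac{1569109}{1142}\right)^{2}} = \frac{1}{\frac{8795919}{360829} + \frac{2462103053881}{1304164}} = \frac{1}{\frac{888409654149734065}{470580191956}} = \frac{470580191956}{888409654149734065}$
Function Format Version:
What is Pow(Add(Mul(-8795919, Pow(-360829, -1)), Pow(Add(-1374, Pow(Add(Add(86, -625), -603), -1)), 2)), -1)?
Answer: Rational(470580191956, 888409654149734065) ≈ 5.2969e-7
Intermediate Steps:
Pow(Add(Mul(-8795919, Pow(-360829, -1)), Pow(Add(-1374, Pow(Add(Add(86, -625), -603), -1)), 2)), -1) = Pow(Add(Mul(-8795919, Rational(-1, 360829)), Pow(Add(-1374, Pow(Add(-539, -603), -1)), 2)), -1) = Pow(Add(Rational(8795919, 360829), Pow(Add(-1374, Pow(-1142, -1)), 2)), -1) = Pow(Add(Rational(8795919, 360829), Pow(Add(-1374, Rational(-1, 1142)), 2)), -1) = Pow(Add(Rational(8795919, 360829), Pow(Rational(-1569109, 1142), 2)), -1) = Pow(Add(Rational(8795919, 360829), Rational(2462103053881, 1304164)), -1) = Pow(Rational(888409654149734065, 470580191956), -1) = Rational(470580191956, 888409654149734065)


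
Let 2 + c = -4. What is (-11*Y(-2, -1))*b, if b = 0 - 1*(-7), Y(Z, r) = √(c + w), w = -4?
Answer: -77*I*√10 ≈ -243.5*I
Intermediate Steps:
c = -6 (c = -2 - 4 = -6)
Y(Z, r) = I*√10 (Y(Z, r) = √(-6 - 4) = √(-10) = I*√10)
b = 7 (b = 0 + 7 = 7)
(-11*Y(-2, -1))*b = -11*I*√10*7 = -77*I*√10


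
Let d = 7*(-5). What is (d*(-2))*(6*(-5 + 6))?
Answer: 420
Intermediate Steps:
d = -35
(d*(-2))*(6*(-5 + 6)) = (-35*(-2))*(6*(-5 + 6)) = 70*(6*1) = 70*6 = 420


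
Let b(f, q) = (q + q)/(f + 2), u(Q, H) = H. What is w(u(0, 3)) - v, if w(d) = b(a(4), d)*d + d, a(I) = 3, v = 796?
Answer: -3947/5 ≈ -789.40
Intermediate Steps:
b(f, q) = 2*q/(2 + f) (b(f, q) = (2*q)/(2 + f) = 2*q/(2 + f))
w(d) = d + 2*d**2/5 (w(d) = (2*d/(2 + 3))*d + d = (2*d/5)*d + d = 2*d**2/5 + d = d + 2*d**2/5)
w(u(0, 3)) - v = (1/5)*3*(5 + 2*3) - 1*796 = (1/5)*3*(5 + 6) - 796 = (1/5)*3*11 - 796 = 33/5 - 796 = -3947/5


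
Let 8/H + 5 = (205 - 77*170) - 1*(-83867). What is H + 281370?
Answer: 19970798498/70977 ≈ 2.8137e+5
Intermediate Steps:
H = 8/70977 (H = 8/(-5 + ((205 - 77*170) - 1*(-83867))) = 8/(-5 + ((205 - 13090) + 83867)) = 8/(-5 + (-12885 + 83867)) = 8/(-5 + 70982) = 8/70977 ≈ 0.00011271)
H + 281370 = 8/70977 + 281370 = 19970798498/70977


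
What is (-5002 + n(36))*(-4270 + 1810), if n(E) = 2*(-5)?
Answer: 12329520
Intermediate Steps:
n(E) = -10
(-5002 + n(36))*(-4270 + 1810) = (-5002 - 10)*(-4270 + 1810) = -5012*(-2460) = 12329520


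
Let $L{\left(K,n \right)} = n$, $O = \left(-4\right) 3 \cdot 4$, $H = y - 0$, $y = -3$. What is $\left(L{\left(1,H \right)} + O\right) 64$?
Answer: $-3264$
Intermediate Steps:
$H = -3$ ($H = -3 - 0 = -3 + 0 = -3$)
$O = -48$ ($O = \left(-12\right) 4 = -48$)
$\left(L{\left(1,H \right)} + O\right) 64 = \left(-3 - 48\right) 64 = \left(-51\right) 64 = -3264$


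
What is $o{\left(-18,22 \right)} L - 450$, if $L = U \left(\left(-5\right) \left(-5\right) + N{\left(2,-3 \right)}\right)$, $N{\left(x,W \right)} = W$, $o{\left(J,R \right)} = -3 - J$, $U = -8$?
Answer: $-3090$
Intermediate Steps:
$L = -176$ ($L = - 8 \left(\left(-5\right) \left(-5\right) - 3\right) = - 8 \left(25 - 3\right) = \left(-8\right) 22 = -176$)
$o{\left(-18,22 \right)} L - 450 = \left(-3 - -18\right) \left(-176\right) - 450 = \left(-3 + 18\right) \left(-176\right) - 450 = 15 \left(-176\right) - 450 = -2640 - 450 = -3090$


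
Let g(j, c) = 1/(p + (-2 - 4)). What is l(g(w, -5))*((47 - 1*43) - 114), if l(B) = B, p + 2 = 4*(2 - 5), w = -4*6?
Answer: 11/2 ≈ 5.5000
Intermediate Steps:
w = -24
p = -14 (p = -2 + 4*(2 - 5) = -2 + 4*(-3) = -2 - 12 = -14)
g(j, c) = -1/20 (g(j, c) = 1/(-14 + (-2 - 4)) = 1/(-14 - 6) = 1/(-20) = -1/20)
l(g(w, -5))*((47 - 1*43) - 114) = -((47 - 1*43) - 114)/20 = -((47 - 43) - 114)/20 = -(4 - 114)/20 = -1/20*(-110) = 11/2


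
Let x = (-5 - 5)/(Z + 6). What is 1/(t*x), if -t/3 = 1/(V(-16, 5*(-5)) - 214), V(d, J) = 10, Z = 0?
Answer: -204/5 ≈ -40.800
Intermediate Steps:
x = -5/3 (x = (-5 - 5)/(0 + 6) = -10/6 = -10*⅙ = -5/3 ≈ -1.6667)
t = 1/68 (t = -3/(10 - 214) = -3/(-204) = -3*(-1/204) = 1/68 ≈ 0.014706)
1/(t*x) = 1/((1/68)*(-5/3)) = 1/(-5/204) = -204/5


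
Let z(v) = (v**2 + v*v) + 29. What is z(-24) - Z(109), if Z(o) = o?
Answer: 1072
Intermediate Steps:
z(v) = 29 + 2*v**2 (z(v) = (v**2 + v**2) + 29 = 2*v**2 + 29 = 29 + 2*v**2)
z(-24) - Z(109) = (29 + 2*(-24)**2) - 1*109 = (29 + 2*576) - 109 = (29 + 1152) - 109 = 1181 - 109 = 1072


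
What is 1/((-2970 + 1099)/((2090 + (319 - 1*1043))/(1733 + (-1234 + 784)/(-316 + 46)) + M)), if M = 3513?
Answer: -9142875/4868342 ≈ -1.8780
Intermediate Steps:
1/((-2970 + 1099)/((2090 + (319 - 1*1043))/(1733 + (-1234 + 784)/(-316 + 46)) + M)) = 1/((-2970 + 1099)/((2090 + (319 - 1*1043))/(1733 + (-1234 + 784)/(-316 + 46)) + 3513)) = 1/(-1871/((2090 + (319 - 1043))/(1733 - 450/(-270)) + 3513)) = 1/(-1871/((2090 - 724)/(1733 - 450*(-1/270)) + 3513)) = 1/(-1871/(1366/(1733 + 5/3) + 3513)) = 1/(-1871/(1366/(5204/3) + 3513)) = 1/(-1871/(1366*(3/5204) + 3513)) = 1/(-1871/(2049/2602 + 3513)) = 1/(-1871/9142875/2602) = 1/(-1871*2602/9142875) = 1/(-4868342/9142875) = -9142875/4868342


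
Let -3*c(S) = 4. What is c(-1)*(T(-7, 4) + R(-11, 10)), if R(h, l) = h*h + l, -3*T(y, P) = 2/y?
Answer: -11012/63 ≈ -174.79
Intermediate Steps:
T(y, P) = -2/(3*y)
c(S) = -4/3 (c(S) = -1/3*4 = -4/3)
R(h, l) = l + h**2 (R(h, l) = h**2 + l = l + h**2)
c(-1)*(T(-7, 4) + R(-11, 10)) = -4*(-2/3/(-7) + (10 + (-11)**2))/3 = -4*(-2/3*(-1/7) + (10 + 121))/3 = -4*(2/21 + 131)/3 = -4/3*2753/21 = -11012/63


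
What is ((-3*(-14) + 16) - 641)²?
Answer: 339889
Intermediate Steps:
((-3*(-14) + 16) - 641)² = ((42 + 16) - 641)² = (58 - 641)² = (-583)² = 339889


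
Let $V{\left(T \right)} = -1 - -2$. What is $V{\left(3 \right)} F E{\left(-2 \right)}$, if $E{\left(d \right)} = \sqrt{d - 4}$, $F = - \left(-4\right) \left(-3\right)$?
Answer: $- 12 i \sqrt{6} \approx - 29.394 i$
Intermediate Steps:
$V{\left(T \right)} = 1$ ($V{\left(T \right)} = -1 + 2 = 1$)
$F = -12$ ($F = \left(-1\right) 12 = -12$)
$E{\left(d \right)} = \sqrt{-4 + d}$
$V{\left(3 \right)} F E{\left(-2 \right)} = 1 \left(-12\right) \sqrt{-4 - 2} = - 12 \sqrt{-6} = - 12 i \sqrt{6}$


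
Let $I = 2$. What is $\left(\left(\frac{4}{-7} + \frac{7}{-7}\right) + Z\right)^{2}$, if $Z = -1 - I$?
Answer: $\frac{1024}{49} \approx 20.898$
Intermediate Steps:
$Z = -3$ ($Z = -1 - 2 = -3$)
$\left(\left(\frac{4}{-7} + \frac{7}{-7}\right) + Z\right)^{2} = \left(\left(\frac{4}{-7} + \frac{7}{-7}\right) - 3\right)^{2} = \left(\left(4 \left(- \frac{1}{7}\right) + 7 \left(- \frac{1}{7}\right)\right) - 3\right)^{2} = \left(\left(- \frac{4}{7} - 1\right) - 3\right)^{2} = \left(- \frac{11}{7} - 3\right)^{2} = \left(- \frac{32}{7}\right)^{2} = \frac{1024}{49}$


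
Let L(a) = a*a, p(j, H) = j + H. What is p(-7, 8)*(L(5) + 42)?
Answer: 67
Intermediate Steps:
p(j, H) = H + j
L(a) = a²
p(-7, 8)*(L(5) + 42) = (8 - 7)*(5² + 42) = 1*(25 + 42) = 1*67 = 67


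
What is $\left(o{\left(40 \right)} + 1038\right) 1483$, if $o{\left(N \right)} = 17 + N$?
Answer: $1623885$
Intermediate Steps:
$\left(o{\left(40 \right)} + 1038\right) 1483 = \left(\left(17 + 40\right) + 1038\right) 1483 = \left(57 + 1038\right) 1483 = 1095 \cdot 1483 = 1623885$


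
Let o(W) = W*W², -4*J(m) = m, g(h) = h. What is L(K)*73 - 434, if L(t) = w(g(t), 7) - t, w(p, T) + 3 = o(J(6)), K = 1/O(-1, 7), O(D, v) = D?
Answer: -6611/8 ≈ -826.38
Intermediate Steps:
J(m) = -m/4
K = -1 (K = 1/(-1) = -1)
o(W) = W³
w(p, T) = -51/8 (w(p, T) = -3 + (-¼*6)³ = -3 + (-3/2)³ = -3 - 27/8 = -51/8)
L(t) = -51/8 - t
L(K)*73 - 434 = (-51/8 - 1*(-1))*73 - 434 = (-51/8 + 1)*73 - 434 = -43/8*73 - 434 = -3139/8 - 434 = -6611/8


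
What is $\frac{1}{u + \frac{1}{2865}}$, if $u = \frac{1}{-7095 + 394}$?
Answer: $\frac{19198365}{3836} \approx 5004.8$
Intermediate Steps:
$u = - \frac{1}{6701}$ ($u = \frac{1}{-6701} = - \frac{1}{6701} \approx -0.00014923$)
$\frac{1}{u + \frac{1}{2865}} = \frac{1}{- \frac{1}{6701} + \frac{1}{2865}} = \frac{1}{\frac{3836}{19198365}} = \frac{19198365}{3836}$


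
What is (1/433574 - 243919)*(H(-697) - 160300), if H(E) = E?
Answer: 17026549506495485/433574 ≈ 3.9270e+10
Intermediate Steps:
(1/433574 - 243919)*(H(-697) - 160300) = (1/433574 - 243919)*(-697 - 160300) = (1/433574 - 243919)*(-160997) = -105756936505/433574*(-160997) = 17026549506495485/433574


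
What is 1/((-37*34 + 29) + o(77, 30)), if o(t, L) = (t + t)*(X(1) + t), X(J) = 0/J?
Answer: 1/10629 ≈ 9.4082e-5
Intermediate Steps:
X(J) = 0
o(t, L) = 2*t² (o(t, L) = (t + t)*(0 + t) = (2*t)*t = 2*t²)
1/((-37*34 + 29) + o(77, 30)) = 1/((-37*34 + 29) + 2*77²) = 1/((-1258 + 29) + 2*5929) = 1/(-1229 + 11858) = 1/10629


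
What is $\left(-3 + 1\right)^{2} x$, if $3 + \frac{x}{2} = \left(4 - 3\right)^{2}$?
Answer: $-16$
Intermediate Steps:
$x = -4$ ($x = -6 + 2 \left(4 - 3\right)^{2} = -6 + 2 \cdot 1^{2} = -6 + 2 \cdot 1 = -6 + 2 = -4$)
$\left(-3 + 1\right)^{2} x = \left(-3 + 1\right)^{2} \left(-4\right) = \left(-2\right)^{2} \left(-4\right) = 4 \left(-4\right) = -16$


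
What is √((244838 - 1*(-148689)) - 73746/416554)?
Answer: √17070921546399362/208277 ≈ 627.32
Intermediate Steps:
√((244838 - 1*(-148689)) - 73746/416554) = √((244838 + 148689) - 73746*1/416554) = √(393527 - 36873/208277) = √(81962586106/208277) = √17070921546399362/208277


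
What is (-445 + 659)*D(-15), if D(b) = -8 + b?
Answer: -4922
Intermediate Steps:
(-445 + 659)*D(-15) = (-445 + 659)*(-8 - 15) = 214*(-23) = -4922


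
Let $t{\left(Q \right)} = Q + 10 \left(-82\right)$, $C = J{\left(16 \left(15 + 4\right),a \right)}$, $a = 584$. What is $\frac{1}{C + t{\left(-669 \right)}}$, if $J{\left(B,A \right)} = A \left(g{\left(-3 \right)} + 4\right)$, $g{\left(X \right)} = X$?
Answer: $- \frac{1}{905} \approx -0.001105$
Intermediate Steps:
$J{\left(B,A \right)} = A$ ($J{\left(B,A \right)} = A \left(-3 + 4\right) = A 1 = A$)
$C = 584$
$t{\left(Q \right)} = -820 + Q$ ($t{\left(Q \right)} = Q - 820 = -820 + Q$)
$\frac{1}{C + t{\left(-669 \right)}} = \frac{1}{584 - 1489} = \frac{1}{-905} = - \frac{1}{905}$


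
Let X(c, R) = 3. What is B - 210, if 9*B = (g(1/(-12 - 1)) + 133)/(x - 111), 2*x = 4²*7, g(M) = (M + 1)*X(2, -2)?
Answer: -270623/1287 ≈ -210.27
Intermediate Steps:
g(M) = 3 + 3*M (g(M) = (M + 1)*3 = (1 + M)*3 = 3 + 3*M)
x = 56 (x = (4²*7)/2 = (16*7)/2 = (½)*112 = 56)
B = -353/1287 (B = (((3 + 3/(-12 - 1)) + 133)/(56 - 111))/9 = (((3 + 3/(-13)) + 133)/(-55))/9 = (((3 + 3*(-1/13)) + 133)*(-1/55))/9 = (((3 - 3/13) + 133)*(-1/55))/9 = ((36/13 + 133)*(-1/55))/9 = ((1765/13)*(-1/55))/9 = (⅑)*(-353/143) = -353/1287 ≈ -0.27428)
B - 210 = -353/1287 - 210 = -270623/1287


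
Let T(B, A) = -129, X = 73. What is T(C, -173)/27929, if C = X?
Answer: -129/27929 ≈ -0.0046189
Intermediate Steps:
C = 73
T(C, -173)/27929 = -129/27929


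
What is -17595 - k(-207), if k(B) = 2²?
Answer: -17599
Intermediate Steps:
k(B) = 4
-17595 - k(-207) = -17595 - 1*4 = -17595 - 4 = -17599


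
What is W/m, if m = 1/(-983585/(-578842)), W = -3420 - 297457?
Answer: -295938104045/578842 ≈ -5.1126e+5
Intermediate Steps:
W = -300877
m = 578842/983585 (m = 1/(-983585*(-1/578842)) = 1/(983585/578842) = 578842/983585 ≈ 0.58850)
W/m = -300877/578842/983585 = -300877*983585/578842 = -295938104045/578842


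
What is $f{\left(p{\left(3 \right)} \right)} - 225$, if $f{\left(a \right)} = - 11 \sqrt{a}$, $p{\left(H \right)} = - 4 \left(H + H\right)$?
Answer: $-225 - 22 i \sqrt{6} \approx -225.0 - 53.889 i$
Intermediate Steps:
$p{\left(H \right)} = - 8 H$ ($p{\left(H \right)} = - 4 \cdot 2 H = - 8 H$)
$f{\left(p{\left(3 \right)} \right)} - 225 = - 11 \sqrt{\left(-8\right) 3} - 225 = - 11 \sqrt{-24} - 225 = - 11 \cdot 2 i \sqrt{6} - 225 = - 22 i \sqrt{6} - 225 = -225 - 22 i \sqrt{6}$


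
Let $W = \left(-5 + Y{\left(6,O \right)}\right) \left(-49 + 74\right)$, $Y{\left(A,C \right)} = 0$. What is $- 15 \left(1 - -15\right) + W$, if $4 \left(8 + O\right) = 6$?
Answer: $-365$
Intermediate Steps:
$O = - \frac{13}{2}$ ($O = -8 + \frac{1}{4} \cdot 6 = -8 + \frac{3}{2} = - \frac{13}{2} \approx -6.5$)
$W = -125$ ($W = \left(-5 + 0\right) \left(-49 + 74\right) = \left(-5\right) 25 = -125$)
$- 15 \left(1 - -15\right) + W = - 15 \left(1 - -15\right) - 125 = - 15 \left(1 + 15\right) - 125 = \left(-15\right) 16 - 125 = -240 - 125 = -365$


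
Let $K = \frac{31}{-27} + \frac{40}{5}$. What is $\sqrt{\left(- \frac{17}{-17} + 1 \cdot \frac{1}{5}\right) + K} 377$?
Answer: $\frac{377 \sqrt{16305}}{45} \approx 1069.8$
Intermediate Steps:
$K = \frac{185}{27}$ ($K = 31 \left(- \frac{1}{27}\right) + 40 \cdot \frac{1}{5} = - \frac{31}{27} + 8 = \frac{185}{27} \approx 6.8519$)
$\sqrt{\left(- \frac{17}{-17} + 1 \cdot \frac{1}{5}\right) + K} 377 = \sqrt{\left(- \frac{17}{-17} + 1 \cdot \frac{1}{5}\right) + \frac{185}{27}} \cdot 377 = \sqrt{\left(\left(-17\right) \left(- \frac{1}{17}\right) + 1 \cdot \frac{1}{5}\right) + \frac{185}{27}} \cdot 377 = \sqrt{\left(1 + \frac{1}{5}\right) + \frac{185}{27}} \cdot 377 = \sqrt{\frac{6}{5} + \frac{185}{27}} \cdot 377 = \sqrt{\frac{1087}{135}} \cdot 377 = \frac{\sqrt{16305}}{45} \cdot 377 = \frac{377 \sqrt{16305}}{45}$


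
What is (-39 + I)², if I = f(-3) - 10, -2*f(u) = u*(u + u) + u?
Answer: 12769/4 ≈ 3192.3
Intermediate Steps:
f(u) = -u² - u/2 (f(u) = -(u*(u + u) + u)/2 = -(u*(2*u) + u)/2 = -(2*u² + u)/2 = -(u + 2*u²)/2 = -u² - u/2)
I = -35/2 (I = -1*(-3)*(½ - 3) - 10 = -1*(-3)*(-5/2) - 10 = -15/2 - 10 = -35/2 ≈ -17.500)
(-39 + I)² = (-39 - 35/2)² = (-113/2)² = 12769/4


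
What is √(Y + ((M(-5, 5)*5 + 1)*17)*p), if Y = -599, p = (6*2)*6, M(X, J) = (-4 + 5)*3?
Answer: √18985 ≈ 137.79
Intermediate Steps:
M(X, J) = 3 (M(X, J) = 1*3 = 3)
p = 72 (p = 12*6 = 72)
√(Y + ((M(-5, 5)*5 + 1)*17)*p) = √(-599 + ((3*5 + 1)*17)*72) = √(-599 + ((15 + 1)*17)*72) = √(-599 + (16*17)*72) = √(-599 + 272*72) = √(-599 + 19584) = √18985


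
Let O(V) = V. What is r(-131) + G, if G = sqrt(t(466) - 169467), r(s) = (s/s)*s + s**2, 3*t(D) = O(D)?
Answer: 17030 + I*sqrt(1523805)/3 ≈ 17030.0 + 411.48*I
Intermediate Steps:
t(D) = D/3
r(s) = s + s**2 (r(s) = 1*s + s**2 = s + s**2)
G = I*sqrt(1523805)/3 (G = sqrt((1/3)*466 - 169467) = sqrt(466/3 - 169467) = sqrt(-507935/3) = I*sqrt(1523805)/3 ≈ 411.48*I)
r(-131) + G = -131*(1 - 131) + I*sqrt(1523805)/3 = -131*(-130) + I*sqrt(1523805)/3 = 17030 + I*sqrt(1523805)/3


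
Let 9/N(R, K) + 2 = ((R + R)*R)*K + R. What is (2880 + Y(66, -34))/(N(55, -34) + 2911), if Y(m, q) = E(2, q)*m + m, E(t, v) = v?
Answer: 24060699/99773068 ≈ 0.24115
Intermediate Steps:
N(R, K) = 9/(-2 + R + 2*K*R²) (N(R, K) = 9/(-2 + (((R + R)*R)*K + R)) = 9/(-2 + (((2*R)*R)*K + R)) = 9/(-2 + ((2*R²)*K + R)) = 9/(-2 + (2*K*R² + R)) = 9/(-2 + (R + 2*K*R²)) = 9/(-2 + R + 2*K*R²))
Y(m, q) = m + m*q (Y(m, q) = q*m + m = m*q + m = m + m*q)
(2880 + Y(66, -34))/(N(55, -34) + 2911) = (2880 + 66*(1 - 34))/(9/(-2 + 55 + 2*(-34)*55²) + 2911) = (2880 + 66*(-33))/(9/(-2 + 55 + 2*(-34)*3025) + 2911) = (2880 - 2178)/(9/(-2 + 55 - 205700) + 2911) = 702/(9/(-205647) + 2911) = 702/(9*(-1/205647) + 2911) = 702/(-3/68549 + 2911) = 702/(199546136/68549) = 702*(68549/199546136) = 24060699/99773068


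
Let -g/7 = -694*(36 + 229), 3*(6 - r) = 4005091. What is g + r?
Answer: -142963/3 ≈ -47654.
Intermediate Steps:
r = -4005073/3 (r = 6 - ⅓*4005091 = 6 - 4005091/3 = -4005073/3 ≈ -1.3350e+6)
g = 1287370 (g = -(-4858)*(36 + 229) = -(-4858)*265 = -7*(-183910) = 1287370)
g + r = 1287370 - 4005073/3 = -142963/3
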